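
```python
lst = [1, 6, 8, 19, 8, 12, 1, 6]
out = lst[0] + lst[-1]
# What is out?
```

lst has length 8. lst[0] = 1.
lst has length 8. Negative index -1 maps to positive index 8 + (-1) = 7. lst[7] = 6.
Sum: 1 + 6 = 7.

7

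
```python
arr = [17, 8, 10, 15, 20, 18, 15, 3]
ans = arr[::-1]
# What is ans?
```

arr has length 8. The slice arr[::-1] selects indices [7, 6, 5, 4, 3, 2, 1, 0] (7->3, 6->15, 5->18, 4->20, 3->15, 2->10, 1->8, 0->17), giving [3, 15, 18, 20, 15, 10, 8, 17].

[3, 15, 18, 20, 15, 10, 8, 17]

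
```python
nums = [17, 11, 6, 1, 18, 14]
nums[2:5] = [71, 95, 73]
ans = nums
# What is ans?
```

nums starts as [17, 11, 6, 1, 18, 14] (length 6). The slice nums[2:5] covers indices [2, 3, 4] with values [6, 1, 18]. Replacing that slice with [71, 95, 73] (same length) produces [17, 11, 71, 95, 73, 14].

[17, 11, 71, 95, 73, 14]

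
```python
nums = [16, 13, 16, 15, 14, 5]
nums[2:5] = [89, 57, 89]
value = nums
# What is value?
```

nums starts as [16, 13, 16, 15, 14, 5] (length 6). The slice nums[2:5] covers indices [2, 3, 4] with values [16, 15, 14]. Replacing that slice with [89, 57, 89] (same length) produces [16, 13, 89, 57, 89, 5].

[16, 13, 89, 57, 89, 5]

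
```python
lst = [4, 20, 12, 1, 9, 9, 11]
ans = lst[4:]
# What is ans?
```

lst has length 7. The slice lst[4:] selects indices [4, 5, 6] (4->9, 5->9, 6->11), giving [9, 9, 11].

[9, 9, 11]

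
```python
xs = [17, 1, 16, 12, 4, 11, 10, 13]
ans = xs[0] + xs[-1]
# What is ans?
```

xs has length 8. xs[0] = 17.
xs has length 8. Negative index -1 maps to positive index 8 + (-1) = 7. xs[7] = 13.
Sum: 17 + 13 = 30.

30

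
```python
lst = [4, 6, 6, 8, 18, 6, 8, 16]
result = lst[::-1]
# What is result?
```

lst has length 8. The slice lst[::-1] selects indices [7, 6, 5, 4, 3, 2, 1, 0] (7->16, 6->8, 5->6, 4->18, 3->8, 2->6, 1->6, 0->4), giving [16, 8, 6, 18, 8, 6, 6, 4].

[16, 8, 6, 18, 8, 6, 6, 4]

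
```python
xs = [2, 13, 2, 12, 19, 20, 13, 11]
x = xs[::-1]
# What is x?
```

xs has length 8. The slice xs[::-1] selects indices [7, 6, 5, 4, 3, 2, 1, 0] (7->11, 6->13, 5->20, 4->19, 3->12, 2->2, 1->13, 0->2), giving [11, 13, 20, 19, 12, 2, 13, 2].

[11, 13, 20, 19, 12, 2, 13, 2]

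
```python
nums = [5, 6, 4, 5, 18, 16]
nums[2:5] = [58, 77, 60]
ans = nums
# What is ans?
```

nums starts as [5, 6, 4, 5, 18, 16] (length 6). The slice nums[2:5] covers indices [2, 3, 4] with values [4, 5, 18]. Replacing that slice with [58, 77, 60] (same length) produces [5, 6, 58, 77, 60, 16].

[5, 6, 58, 77, 60, 16]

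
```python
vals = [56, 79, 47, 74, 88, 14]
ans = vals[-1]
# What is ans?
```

vals has length 6. Negative index -1 maps to positive index 6 + (-1) = 5. vals[5] = 14.

14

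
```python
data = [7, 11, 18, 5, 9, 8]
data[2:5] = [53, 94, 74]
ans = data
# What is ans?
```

data starts as [7, 11, 18, 5, 9, 8] (length 6). The slice data[2:5] covers indices [2, 3, 4] with values [18, 5, 9]. Replacing that slice with [53, 94, 74] (same length) produces [7, 11, 53, 94, 74, 8].

[7, 11, 53, 94, 74, 8]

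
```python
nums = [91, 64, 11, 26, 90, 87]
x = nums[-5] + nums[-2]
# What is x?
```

nums has length 6. Negative index -5 maps to positive index 6 + (-5) = 1. nums[1] = 64.
nums has length 6. Negative index -2 maps to positive index 6 + (-2) = 4. nums[4] = 90.
Sum: 64 + 90 = 154.

154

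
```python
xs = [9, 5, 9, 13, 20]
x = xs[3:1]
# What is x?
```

xs has length 5. The slice xs[3:1] resolves to an empty index range, so the result is [].

[]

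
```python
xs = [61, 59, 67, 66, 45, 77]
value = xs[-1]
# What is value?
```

xs has length 6. Negative index -1 maps to positive index 6 + (-1) = 5. xs[5] = 77.

77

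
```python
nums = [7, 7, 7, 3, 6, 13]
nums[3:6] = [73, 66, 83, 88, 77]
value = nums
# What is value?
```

nums starts as [7, 7, 7, 3, 6, 13] (length 6). The slice nums[3:6] covers indices [3, 4, 5] with values [3, 6, 13]. Replacing that slice with [73, 66, 83, 88, 77] (different length) produces [7, 7, 7, 73, 66, 83, 88, 77].

[7, 7, 7, 73, 66, 83, 88, 77]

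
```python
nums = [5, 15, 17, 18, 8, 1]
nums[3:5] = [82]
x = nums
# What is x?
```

nums starts as [5, 15, 17, 18, 8, 1] (length 6). The slice nums[3:5] covers indices [3, 4] with values [18, 8]. Replacing that slice with [82] (different length) produces [5, 15, 17, 82, 1].

[5, 15, 17, 82, 1]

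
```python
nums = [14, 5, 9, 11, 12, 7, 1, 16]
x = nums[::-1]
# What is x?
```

nums has length 8. The slice nums[::-1] selects indices [7, 6, 5, 4, 3, 2, 1, 0] (7->16, 6->1, 5->7, 4->12, 3->11, 2->9, 1->5, 0->14), giving [16, 1, 7, 12, 11, 9, 5, 14].

[16, 1, 7, 12, 11, 9, 5, 14]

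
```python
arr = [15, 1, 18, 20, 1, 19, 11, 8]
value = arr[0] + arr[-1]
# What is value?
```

arr has length 8. arr[0] = 15.
arr has length 8. Negative index -1 maps to positive index 8 + (-1) = 7. arr[7] = 8.
Sum: 15 + 8 = 23.

23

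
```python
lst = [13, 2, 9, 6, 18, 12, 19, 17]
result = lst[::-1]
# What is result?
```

lst has length 8. The slice lst[::-1] selects indices [7, 6, 5, 4, 3, 2, 1, 0] (7->17, 6->19, 5->12, 4->18, 3->6, 2->9, 1->2, 0->13), giving [17, 19, 12, 18, 6, 9, 2, 13].

[17, 19, 12, 18, 6, 9, 2, 13]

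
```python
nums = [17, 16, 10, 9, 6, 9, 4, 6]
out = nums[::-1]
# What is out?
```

nums has length 8. The slice nums[::-1] selects indices [7, 6, 5, 4, 3, 2, 1, 0] (7->6, 6->4, 5->9, 4->6, 3->9, 2->10, 1->16, 0->17), giving [6, 4, 9, 6, 9, 10, 16, 17].

[6, 4, 9, 6, 9, 10, 16, 17]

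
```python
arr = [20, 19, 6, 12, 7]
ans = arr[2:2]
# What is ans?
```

arr has length 5. The slice arr[2:2] resolves to an empty index range, so the result is [].

[]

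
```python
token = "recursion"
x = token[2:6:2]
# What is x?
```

token has length 9. The slice token[2:6:2] selects indices [2, 4] (2->'c', 4->'r'), giving 'cr'.

'cr'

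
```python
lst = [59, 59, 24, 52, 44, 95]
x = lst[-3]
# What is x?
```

lst has length 6. Negative index -3 maps to positive index 6 + (-3) = 3. lst[3] = 52.

52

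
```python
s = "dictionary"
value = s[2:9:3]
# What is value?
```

s has length 10. The slice s[2:9:3] selects indices [2, 5, 8] (2->'c', 5->'o', 8->'r'), giving 'cor'.

'cor'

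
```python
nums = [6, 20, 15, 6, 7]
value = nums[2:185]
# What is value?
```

nums has length 5. The slice nums[2:185] selects indices [2, 3, 4] (2->15, 3->6, 4->7), giving [15, 6, 7].

[15, 6, 7]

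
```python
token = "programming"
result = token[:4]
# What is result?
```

token has length 11. The slice token[:4] selects indices [0, 1, 2, 3] (0->'p', 1->'r', 2->'o', 3->'g'), giving 'prog'.

'prog'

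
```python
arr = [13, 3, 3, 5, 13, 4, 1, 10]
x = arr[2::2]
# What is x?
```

arr has length 8. The slice arr[2::2] selects indices [2, 4, 6] (2->3, 4->13, 6->1), giving [3, 13, 1].

[3, 13, 1]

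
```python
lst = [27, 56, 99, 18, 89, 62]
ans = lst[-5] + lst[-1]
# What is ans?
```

lst has length 6. Negative index -5 maps to positive index 6 + (-5) = 1. lst[1] = 56.
lst has length 6. Negative index -1 maps to positive index 6 + (-1) = 5. lst[5] = 62.
Sum: 56 + 62 = 118.

118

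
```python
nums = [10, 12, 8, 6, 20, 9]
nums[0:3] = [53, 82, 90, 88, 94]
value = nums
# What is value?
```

nums starts as [10, 12, 8, 6, 20, 9] (length 6). The slice nums[0:3] covers indices [0, 1, 2] with values [10, 12, 8]. Replacing that slice with [53, 82, 90, 88, 94] (different length) produces [53, 82, 90, 88, 94, 6, 20, 9].

[53, 82, 90, 88, 94, 6, 20, 9]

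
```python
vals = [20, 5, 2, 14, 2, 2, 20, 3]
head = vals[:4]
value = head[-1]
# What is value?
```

vals has length 8. The slice vals[:4] selects indices [0, 1, 2, 3] (0->20, 1->5, 2->2, 3->14), giving [20, 5, 2, 14]. So head = [20, 5, 2, 14]. Then head[-1] = 14.

14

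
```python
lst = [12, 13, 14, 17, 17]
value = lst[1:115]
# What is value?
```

lst has length 5. The slice lst[1:115] selects indices [1, 2, 3, 4] (1->13, 2->14, 3->17, 4->17), giving [13, 14, 17, 17].

[13, 14, 17, 17]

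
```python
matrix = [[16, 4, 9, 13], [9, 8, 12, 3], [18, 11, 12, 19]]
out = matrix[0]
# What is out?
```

matrix has 3 rows. Row 0 is [16, 4, 9, 13].

[16, 4, 9, 13]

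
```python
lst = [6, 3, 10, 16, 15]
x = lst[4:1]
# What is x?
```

lst has length 5. The slice lst[4:1] resolves to an empty index range, so the result is [].

[]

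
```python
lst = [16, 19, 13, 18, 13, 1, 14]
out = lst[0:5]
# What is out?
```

lst has length 7. The slice lst[0:5] selects indices [0, 1, 2, 3, 4] (0->16, 1->19, 2->13, 3->18, 4->13), giving [16, 19, 13, 18, 13].

[16, 19, 13, 18, 13]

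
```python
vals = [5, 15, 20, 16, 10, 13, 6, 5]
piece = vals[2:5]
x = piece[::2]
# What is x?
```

vals has length 8. The slice vals[2:5] selects indices [2, 3, 4] (2->20, 3->16, 4->10), giving [20, 16, 10]. So piece = [20, 16, 10]. piece has length 3. The slice piece[::2] selects indices [0, 2] (0->20, 2->10), giving [20, 10].

[20, 10]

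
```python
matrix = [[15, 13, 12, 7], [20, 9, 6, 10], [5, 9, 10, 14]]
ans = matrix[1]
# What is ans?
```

matrix has 3 rows. Row 1 is [20, 9, 6, 10].

[20, 9, 6, 10]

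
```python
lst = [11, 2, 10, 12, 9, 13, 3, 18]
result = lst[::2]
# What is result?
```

lst has length 8. The slice lst[::2] selects indices [0, 2, 4, 6] (0->11, 2->10, 4->9, 6->3), giving [11, 10, 9, 3].

[11, 10, 9, 3]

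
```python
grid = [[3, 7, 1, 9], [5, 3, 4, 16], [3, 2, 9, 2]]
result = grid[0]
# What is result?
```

grid has 3 rows. Row 0 is [3, 7, 1, 9].

[3, 7, 1, 9]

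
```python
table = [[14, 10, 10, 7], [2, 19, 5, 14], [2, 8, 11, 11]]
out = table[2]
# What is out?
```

table has 3 rows. Row 2 is [2, 8, 11, 11].

[2, 8, 11, 11]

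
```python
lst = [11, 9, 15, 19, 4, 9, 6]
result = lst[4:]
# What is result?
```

lst has length 7. The slice lst[4:] selects indices [4, 5, 6] (4->4, 5->9, 6->6), giving [4, 9, 6].

[4, 9, 6]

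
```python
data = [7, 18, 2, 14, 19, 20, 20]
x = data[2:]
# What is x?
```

data has length 7. The slice data[2:] selects indices [2, 3, 4, 5, 6] (2->2, 3->14, 4->19, 5->20, 6->20), giving [2, 14, 19, 20, 20].

[2, 14, 19, 20, 20]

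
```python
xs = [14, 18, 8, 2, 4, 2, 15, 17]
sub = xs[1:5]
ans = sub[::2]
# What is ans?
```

xs has length 8. The slice xs[1:5] selects indices [1, 2, 3, 4] (1->18, 2->8, 3->2, 4->4), giving [18, 8, 2, 4]. So sub = [18, 8, 2, 4]. sub has length 4. The slice sub[::2] selects indices [0, 2] (0->18, 2->2), giving [18, 2].

[18, 2]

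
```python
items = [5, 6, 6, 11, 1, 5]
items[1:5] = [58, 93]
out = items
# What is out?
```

items starts as [5, 6, 6, 11, 1, 5] (length 6). The slice items[1:5] covers indices [1, 2, 3, 4] with values [6, 6, 11, 1]. Replacing that slice with [58, 93] (different length) produces [5, 58, 93, 5].

[5, 58, 93, 5]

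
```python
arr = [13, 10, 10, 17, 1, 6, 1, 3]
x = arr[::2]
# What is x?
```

arr has length 8. The slice arr[::2] selects indices [0, 2, 4, 6] (0->13, 2->10, 4->1, 6->1), giving [13, 10, 1, 1].

[13, 10, 1, 1]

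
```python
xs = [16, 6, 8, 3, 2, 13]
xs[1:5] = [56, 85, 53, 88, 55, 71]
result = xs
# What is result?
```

xs starts as [16, 6, 8, 3, 2, 13] (length 6). The slice xs[1:5] covers indices [1, 2, 3, 4] with values [6, 8, 3, 2]. Replacing that slice with [56, 85, 53, 88, 55, 71] (different length) produces [16, 56, 85, 53, 88, 55, 71, 13].

[16, 56, 85, 53, 88, 55, 71, 13]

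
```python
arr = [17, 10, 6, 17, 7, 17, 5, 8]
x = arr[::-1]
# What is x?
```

arr has length 8. The slice arr[::-1] selects indices [7, 6, 5, 4, 3, 2, 1, 0] (7->8, 6->5, 5->17, 4->7, 3->17, 2->6, 1->10, 0->17), giving [8, 5, 17, 7, 17, 6, 10, 17].

[8, 5, 17, 7, 17, 6, 10, 17]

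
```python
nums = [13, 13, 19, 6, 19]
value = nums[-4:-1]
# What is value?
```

nums has length 5. The slice nums[-4:-1] selects indices [1, 2, 3] (1->13, 2->19, 3->6), giving [13, 19, 6].

[13, 19, 6]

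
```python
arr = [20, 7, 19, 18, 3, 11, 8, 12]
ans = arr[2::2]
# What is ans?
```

arr has length 8. The slice arr[2::2] selects indices [2, 4, 6] (2->19, 4->3, 6->8), giving [19, 3, 8].

[19, 3, 8]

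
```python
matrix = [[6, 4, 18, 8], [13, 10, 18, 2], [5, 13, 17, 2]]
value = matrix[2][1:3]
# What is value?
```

matrix[2] = [5, 13, 17, 2]. matrix[2] has length 4. The slice matrix[2][1:3] selects indices [1, 2] (1->13, 2->17), giving [13, 17].

[13, 17]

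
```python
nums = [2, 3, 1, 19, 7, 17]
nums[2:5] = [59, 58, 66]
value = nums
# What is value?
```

nums starts as [2, 3, 1, 19, 7, 17] (length 6). The slice nums[2:5] covers indices [2, 3, 4] with values [1, 19, 7]. Replacing that slice with [59, 58, 66] (same length) produces [2, 3, 59, 58, 66, 17].

[2, 3, 59, 58, 66, 17]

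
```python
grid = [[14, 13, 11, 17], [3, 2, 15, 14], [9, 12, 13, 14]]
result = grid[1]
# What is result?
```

grid has 3 rows. Row 1 is [3, 2, 15, 14].

[3, 2, 15, 14]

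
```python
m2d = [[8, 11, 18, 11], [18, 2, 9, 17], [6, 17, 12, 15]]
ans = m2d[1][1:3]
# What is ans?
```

m2d[1] = [18, 2, 9, 17]. m2d[1] has length 4. The slice m2d[1][1:3] selects indices [1, 2] (1->2, 2->9), giving [2, 9].

[2, 9]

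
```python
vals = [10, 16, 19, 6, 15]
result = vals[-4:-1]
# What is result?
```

vals has length 5. The slice vals[-4:-1] selects indices [1, 2, 3] (1->16, 2->19, 3->6), giving [16, 19, 6].

[16, 19, 6]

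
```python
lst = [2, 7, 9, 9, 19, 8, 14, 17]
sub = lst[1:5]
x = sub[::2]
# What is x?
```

lst has length 8. The slice lst[1:5] selects indices [1, 2, 3, 4] (1->7, 2->9, 3->9, 4->19), giving [7, 9, 9, 19]. So sub = [7, 9, 9, 19]. sub has length 4. The slice sub[::2] selects indices [0, 2] (0->7, 2->9), giving [7, 9].

[7, 9]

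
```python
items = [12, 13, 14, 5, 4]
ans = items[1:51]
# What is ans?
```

items has length 5. The slice items[1:51] selects indices [1, 2, 3, 4] (1->13, 2->14, 3->5, 4->4), giving [13, 14, 5, 4].

[13, 14, 5, 4]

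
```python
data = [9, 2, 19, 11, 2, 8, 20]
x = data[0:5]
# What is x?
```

data has length 7. The slice data[0:5] selects indices [0, 1, 2, 3, 4] (0->9, 1->2, 2->19, 3->11, 4->2), giving [9, 2, 19, 11, 2].

[9, 2, 19, 11, 2]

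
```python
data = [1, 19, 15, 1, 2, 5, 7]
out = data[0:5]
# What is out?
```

data has length 7. The slice data[0:5] selects indices [0, 1, 2, 3, 4] (0->1, 1->19, 2->15, 3->1, 4->2), giving [1, 19, 15, 1, 2].

[1, 19, 15, 1, 2]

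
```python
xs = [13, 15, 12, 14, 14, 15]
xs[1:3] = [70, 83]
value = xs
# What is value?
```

xs starts as [13, 15, 12, 14, 14, 15] (length 6). The slice xs[1:3] covers indices [1, 2] with values [15, 12]. Replacing that slice with [70, 83] (same length) produces [13, 70, 83, 14, 14, 15].

[13, 70, 83, 14, 14, 15]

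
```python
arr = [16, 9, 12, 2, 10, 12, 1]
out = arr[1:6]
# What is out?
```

arr has length 7. The slice arr[1:6] selects indices [1, 2, 3, 4, 5] (1->9, 2->12, 3->2, 4->10, 5->12), giving [9, 12, 2, 10, 12].

[9, 12, 2, 10, 12]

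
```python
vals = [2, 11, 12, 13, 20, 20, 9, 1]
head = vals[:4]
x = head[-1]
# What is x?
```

vals has length 8. The slice vals[:4] selects indices [0, 1, 2, 3] (0->2, 1->11, 2->12, 3->13), giving [2, 11, 12, 13]. So head = [2, 11, 12, 13]. Then head[-1] = 13.

13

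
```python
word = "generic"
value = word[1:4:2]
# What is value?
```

word has length 7. The slice word[1:4:2] selects indices [1, 3] (1->'e', 3->'e'), giving 'ee'.

'ee'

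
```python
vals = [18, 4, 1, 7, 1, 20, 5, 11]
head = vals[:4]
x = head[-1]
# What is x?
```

vals has length 8. The slice vals[:4] selects indices [0, 1, 2, 3] (0->18, 1->4, 2->1, 3->7), giving [18, 4, 1, 7]. So head = [18, 4, 1, 7]. Then head[-1] = 7.

7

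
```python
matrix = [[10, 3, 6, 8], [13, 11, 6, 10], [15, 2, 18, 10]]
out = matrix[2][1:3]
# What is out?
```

matrix[2] = [15, 2, 18, 10]. matrix[2] has length 4. The slice matrix[2][1:3] selects indices [1, 2] (1->2, 2->18), giving [2, 18].

[2, 18]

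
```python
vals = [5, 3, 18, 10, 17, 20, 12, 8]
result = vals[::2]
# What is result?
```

vals has length 8. The slice vals[::2] selects indices [0, 2, 4, 6] (0->5, 2->18, 4->17, 6->12), giving [5, 18, 17, 12].

[5, 18, 17, 12]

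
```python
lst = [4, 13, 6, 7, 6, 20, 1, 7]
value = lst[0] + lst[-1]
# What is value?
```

lst has length 8. lst[0] = 4.
lst has length 8. Negative index -1 maps to positive index 8 + (-1) = 7. lst[7] = 7.
Sum: 4 + 7 = 11.

11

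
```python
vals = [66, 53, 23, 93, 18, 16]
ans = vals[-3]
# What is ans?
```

vals has length 6. Negative index -3 maps to positive index 6 + (-3) = 3. vals[3] = 93.

93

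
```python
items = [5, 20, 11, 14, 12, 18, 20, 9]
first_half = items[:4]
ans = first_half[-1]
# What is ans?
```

items has length 8. The slice items[:4] selects indices [0, 1, 2, 3] (0->5, 1->20, 2->11, 3->14), giving [5, 20, 11, 14]. So first_half = [5, 20, 11, 14]. Then first_half[-1] = 14.

14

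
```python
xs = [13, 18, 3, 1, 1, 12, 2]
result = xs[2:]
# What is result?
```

xs has length 7. The slice xs[2:] selects indices [2, 3, 4, 5, 6] (2->3, 3->1, 4->1, 5->12, 6->2), giving [3, 1, 1, 12, 2].

[3, 1, 1, 12, 2]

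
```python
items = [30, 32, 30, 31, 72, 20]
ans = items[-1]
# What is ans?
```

items has length 6. Negative index -1 maps to positive index 6 + (-1) = 5. items[5] = 20.

20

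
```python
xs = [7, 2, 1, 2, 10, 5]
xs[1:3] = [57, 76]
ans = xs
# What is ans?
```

xs starts as [7, 2, 1, 2, 10, 5] (length 6). The slice xs[1:3] covers indices [1, 2] with values [2, 1]. Replacing that slice with [57, 76] (same length) produces [7, 57, 76, 2, 10, 5].

[7, 57, 76, 2, 10, 5]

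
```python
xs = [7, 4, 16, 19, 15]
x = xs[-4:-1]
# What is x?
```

xs has length 5. The slice xs[-4:-1] selects indices [1, 2, 3] (1->4, 2->16, 3->19), giving [4, 16, 19].

[4, 16, 19]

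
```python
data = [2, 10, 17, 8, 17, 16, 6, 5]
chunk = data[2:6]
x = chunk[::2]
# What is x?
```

data has length 8. The slice data[2:6] selects indices [2, 3, 4, 5] (2->17, 3->8, 4->17, 5->16), giving [17, 8, 17, 16]. So chunk = [17, 8, 17, 16]. chunk has length 4. The slice chunk[::2] selects indices [0, 2] (0->17, 2->17), giving [17, 17].

[17, 17]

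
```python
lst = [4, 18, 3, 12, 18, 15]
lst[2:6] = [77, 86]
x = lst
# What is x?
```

lst starts as [4, 18, 3, 12, 18, 15] (length 6). The slice lst[2:6] covers indices [2, 3, 4, 5] with values [3, 12, 18, 15]. Replacing that slice with [77, 86] (different length) produces [4, 18, 77, 86].

[4, 18, 77, 86]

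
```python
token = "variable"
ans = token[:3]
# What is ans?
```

token has length 8. The slice token[:3] selects indices [0, 1, 2] (0->'v', 1->'a', 2->'r'), giving 'var'.

'var'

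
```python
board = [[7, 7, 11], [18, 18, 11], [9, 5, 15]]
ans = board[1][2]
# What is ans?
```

board[1] = [18, 18, 11]. Taking column 2 of that row yields 11.

11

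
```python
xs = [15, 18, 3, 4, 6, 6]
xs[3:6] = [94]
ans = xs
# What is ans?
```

xs starts as [15, 18, 3, 4, 6, 6] (length 6). The slice xs[3:6] covers indices [3, 4, 5] with values [4, 6, 6]. Replacing that slice with [94] (different length) produces [15, 18, 3, 94].

[15, 18, 3, 94]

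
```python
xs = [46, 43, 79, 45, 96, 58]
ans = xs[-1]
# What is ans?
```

xs has length 6. Negative index -1 maps to positive index 6 + (-1) = 5. xs[5] = 58.

58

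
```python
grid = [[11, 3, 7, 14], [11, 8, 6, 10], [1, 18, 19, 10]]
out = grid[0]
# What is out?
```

grid has 3 rows. Row 0 is [11, 3, 7, 14].

[11, 3, 7, 14]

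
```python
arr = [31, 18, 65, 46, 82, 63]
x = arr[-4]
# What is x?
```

arr has length 6. Negative index -4 maps to positive index 6 + (-4) = 2. arr[2] = 65.

65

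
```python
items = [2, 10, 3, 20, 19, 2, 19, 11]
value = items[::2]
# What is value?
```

items has length 8. The slice items[::2] selects indices [0, 2, 4, 6] (0->2, 2->3, 4->19, 6->19), giving [2, 3, 19, 19].

[2, 3, 19, 19]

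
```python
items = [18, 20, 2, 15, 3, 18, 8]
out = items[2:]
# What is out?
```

items has length 7. The slice items[2:] selects indices [2, 3, 4, 5, 6] (2->2, 3->15, 4->3, 5->18, 6->8), giving [2, 15, 3, 18, 8].

[2, 15, 3, 18, 8]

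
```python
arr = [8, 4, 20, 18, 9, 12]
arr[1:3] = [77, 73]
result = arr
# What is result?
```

arr starts as [8, 4, 20, 18, 9, 12] (length 6). The slice arr[1:3] covers indices [1, 2] with values [4, 20]. Replacing that slice with [77, 73] (same length) produces [8, 77, 73, 18, 9, 12].

[8, 77, 73, 18, 9, 12]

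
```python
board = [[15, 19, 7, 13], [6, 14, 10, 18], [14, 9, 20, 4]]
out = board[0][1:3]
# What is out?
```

board[0] = [15, 19, 7, 13]. board[0] has length 4. The slice board[0][1:3] selects indices [1, 2] (1->19, 2->7), giving [19, 7].

[19, 7]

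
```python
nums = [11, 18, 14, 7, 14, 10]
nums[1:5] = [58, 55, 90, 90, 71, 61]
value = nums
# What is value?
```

nums starts as [11, 18, 14, 7, 14, 10] (length 6). The slice nums[1:5] covers indices [1, 2, 3, 4] with values [18, 14, 7, 14]. Replacing that slice with [58, 55, 90, 90, 71, 61] (different length) produces [11, 58, 55, 90, 90, 71, 61, 10].

[11, 58, 55, 90, 90, 71, 61, 10]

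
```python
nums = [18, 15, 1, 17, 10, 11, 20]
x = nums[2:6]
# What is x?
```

nums has length 7. The slice nums[2:6] selects indices [2, 3, 4, 5] (2->1, 3->17, 4->10, 5->11), giving [1, 17, 10, 11].

[1, 17, 10, 11]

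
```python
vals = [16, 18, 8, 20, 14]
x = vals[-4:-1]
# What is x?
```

vals has length 5. The slice vals[-4:-1] selects indices [1, 2, 3] (1->18, 2->8, 3->20), giving [18, 8, 20].

[18, 8, 20]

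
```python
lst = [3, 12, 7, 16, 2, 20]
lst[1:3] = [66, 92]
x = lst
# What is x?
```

lst starts as [3, 12, 7, 16, 2, 20] (length 6). The slice lst[1:3] covers indices [1, 2] with values [12, 7]. Replacing that slice with [66, 92] (same length) produces [3, 66, 92, 16, 2, 20].

[3, 66, 92, 16, 2, 20]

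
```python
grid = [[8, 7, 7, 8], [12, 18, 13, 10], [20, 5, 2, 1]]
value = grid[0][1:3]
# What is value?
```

grid[0] = [8, 7, 7, 8]. grid[0] has length 4. The slice grid[0][1:3] selects indices [1, 2] (1->7, 2->7), giving [7, 7].

[7, 7]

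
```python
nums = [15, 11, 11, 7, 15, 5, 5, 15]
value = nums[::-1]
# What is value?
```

nums has length 8. The slice nums[::-1] selects indices [7, 6, 5, 4, 3, 2, 1, 0] (7->15, 6->5, 5->5, 4->15, 3->7, 2->11, 1->11, 0->15), giving [15, 5, 5, 15, 7, 11, 11, 15].

[15, 5, 5, 15, 7, 11, 11, 15]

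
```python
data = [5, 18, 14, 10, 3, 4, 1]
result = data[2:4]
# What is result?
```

data has length 7. The slice data[2:4] selects indices [2, 3] (2->14, 3->10), giving [14, 10].

[14, 10]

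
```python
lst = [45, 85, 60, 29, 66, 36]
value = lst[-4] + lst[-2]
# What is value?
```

lst has length 6. Negative index -4 maps to positive index 6 + (-4) = 2. lst[2] = 60.
lst has length 6. Negative index -2 maps to positive index 6 + (-2) = 4. lst[4] = 66.
Sum: 60 + 66 = 126.

126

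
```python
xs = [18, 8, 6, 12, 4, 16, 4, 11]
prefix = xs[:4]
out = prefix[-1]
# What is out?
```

xs has length 8. The slice xs[:4] selects indices [0, 1, 2, 3] (0->18, 1->8, 2->6, 3->12), giving [18, 8, 6, 12]. So prefix = [18, 8, 6, 12]. Then prefix[-1] = 12.

12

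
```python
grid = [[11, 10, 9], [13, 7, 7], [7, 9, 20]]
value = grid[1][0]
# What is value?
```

grid[1] = [13, 7, 7]. Taking column 0 of that row yields 13.

13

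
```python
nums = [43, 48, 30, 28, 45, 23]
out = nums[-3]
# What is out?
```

nums has length 6. Negative index -3 maps to positive index 6 + (-3) = 3. nums[3] = 28.

28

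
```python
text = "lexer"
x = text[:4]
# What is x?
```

text has length 5. The slice text[:4] selects indices [0, 1, 2, 3] (0->'l', 1->'e', 2->'x', 3->'e'), giving 'lexe'.

'lexe'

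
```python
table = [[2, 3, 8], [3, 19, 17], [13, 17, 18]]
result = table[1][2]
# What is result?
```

table[1] = [3, 19, 17]. Taking column 2 of that row yields 17.

17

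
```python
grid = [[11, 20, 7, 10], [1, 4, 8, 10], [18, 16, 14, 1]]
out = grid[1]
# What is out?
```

grid has 3 rows. Row 1 is [1, 4, 8, 10].

[1, 4, 8, 10]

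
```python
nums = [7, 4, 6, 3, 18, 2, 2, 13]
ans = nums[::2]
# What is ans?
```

nums has length 8. The slice nums[::2] selects indices [0, 2, 4, 6] (0->7, 2->6, 4->18, 6->2), giving [7, 6, 18, 2].

[7, 6, 18, 2]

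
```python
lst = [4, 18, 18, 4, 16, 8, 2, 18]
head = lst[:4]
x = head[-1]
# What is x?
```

lst has length 8. The slice lst[:4] selects indices [0, 1, 2, 3] (0->4, 1->18, 2->18, 3->4), giving [4, 18, 18, 4]. So head = [4, 18, 18, 4]. Then head[-1] = 4.

4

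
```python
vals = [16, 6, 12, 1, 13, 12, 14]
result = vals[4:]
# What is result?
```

vals has length 7. The slice vals[4:] selects indices [4, 5, 6] (4->13, 5->12, 6->14), giving [13, 12, 14].

[13, 12, 14]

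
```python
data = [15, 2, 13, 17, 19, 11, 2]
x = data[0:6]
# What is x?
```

data has length 7. The slice data[0:6] selects indices [0, 1, 2, 3, 4, 5] (0->15, 1->2, 2->13, 3->17, 4->19, 5->11), giving [15, 2, 13, 17, 19, 11].

[15, 2, 13, 17, 19, 11]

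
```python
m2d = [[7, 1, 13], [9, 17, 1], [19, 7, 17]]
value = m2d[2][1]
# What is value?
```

m2d[2] = [19, 7, 17]. Taking column 1 of that row yields 7.

7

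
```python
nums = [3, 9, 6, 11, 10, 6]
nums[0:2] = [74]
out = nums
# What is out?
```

nums starts as [3, 9, 6, 11, 10, 6] (length 6). The slice nums[0:2] covers indices [0, 1] with values [3, 9]. Replacing that slice with [74] (different length) produces [74, 6, 11, 10, 6].

[74, 6, 11, 10, 6]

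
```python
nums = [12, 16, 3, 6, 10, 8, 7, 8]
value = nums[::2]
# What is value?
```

nums has length 8. The slice nums[::2] selects indices [0, 2, 4, 6] (0->12, 2->3, 4->10, 6->7), giving [12, 3, 10, 7].

[12, 3, 10, 7]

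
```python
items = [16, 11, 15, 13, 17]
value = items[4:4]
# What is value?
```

items has length 5. The slice items[4:4] resolves to an empty index range, so the result is [].

[]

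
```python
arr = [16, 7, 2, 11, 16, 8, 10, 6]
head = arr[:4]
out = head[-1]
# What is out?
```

arr has length 8. The slice arr[:4] selects indices [0, 1, 2, 3] (0->16, 1->7, 2->2, 3->11), giving [16, 7, 2, 11]. So head = [16, 7, 2, 11]. Then head[-1] = 11.

11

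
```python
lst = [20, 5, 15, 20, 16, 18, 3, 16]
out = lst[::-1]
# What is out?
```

lst has length 8. The slice lst[::-1] selects indices [7, 6, 5, 4, 3, 2, 1, 0] (7->16, 6->3, 5->18, 4->16, 3->20, 2->15, 1->5, 0->20), giving [16, 3, 18, 16, 20, 15, 5, 20].

[16, 3, 18, 16, 20, 15, 5, 20]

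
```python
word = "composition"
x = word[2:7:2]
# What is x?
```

word has length 11. The slice word[2:7:2] selects indices [2, 4, 6] (2->'m', 4->'o', 6->'i'), giving 'moi'.

'moi'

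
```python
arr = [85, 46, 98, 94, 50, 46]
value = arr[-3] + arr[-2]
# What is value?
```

arr has length 6. Negative index -3 maps to positive index 6 + (-3) = 3. arr[3] = 94.
arr has length 6. Negative index -2 maps to positive index 6 + (-2) = 4. arr[4] = 50.
Sum: 94 + 50 = 144.

144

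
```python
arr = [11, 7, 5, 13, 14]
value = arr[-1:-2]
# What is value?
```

arr has length 5. The slice arr[-1:-2] resolves to an empty index range, so the result is [].

[]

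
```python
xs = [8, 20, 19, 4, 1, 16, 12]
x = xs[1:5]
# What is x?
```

xs has length 7. The slice xs[1:5] selects indices [1, 2, 3, 4] (1->20, 2->19, 3->4, 4->1), giving [20, 19, 4, 1].

[20, 19, 4, 1]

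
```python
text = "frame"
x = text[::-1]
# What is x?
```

text has length 5. The slice text[::-1] selects indices [4, 3, 2, 1, 0] (4->'e', 3->'m', 2->'a', 1->'r', 0->'f'), giving 'emarf'.

'emarf'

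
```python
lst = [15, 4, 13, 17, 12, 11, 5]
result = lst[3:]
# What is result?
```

lst has length 7. The slice lst[3:] selects indices [3, 4, 5, 6] (3->17, 4->12, 5->11, 6->5), giving [17, 12, 11, 5].

[17, 12, 11, 5]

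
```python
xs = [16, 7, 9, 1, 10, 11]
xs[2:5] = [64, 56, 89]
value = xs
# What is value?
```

xs starts as [16, 7, 9, 1, 10, 11] (length 6). The slice xs[2:5] covers indices [2, 3, 4] with values [9, 1, 10]. Replacing that slice with [64, 56, 89] (same length) produces [16, 7, 64, 56, 89, 11].

[16, 7, 64, 56, 89, 11]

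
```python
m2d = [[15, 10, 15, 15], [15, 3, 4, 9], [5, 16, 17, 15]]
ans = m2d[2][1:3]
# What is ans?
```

m2d[2] = [5, 16, 17, 15]. m2d[2] has length 4. The slice m2d[2][1:3] selects indices [1, 2] (1->16, 2->17), giving [16, 17].

[16, 17]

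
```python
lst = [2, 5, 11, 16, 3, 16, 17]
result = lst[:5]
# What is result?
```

lst has length 7. The slice lst[:5] selects indices [0, 1, 2, 3, 4] (0->2, 1->5, 2->11, 3->16, 4->3), giving [2, 5, 11, 16, 3].

[2, 5, 11, 16, 3]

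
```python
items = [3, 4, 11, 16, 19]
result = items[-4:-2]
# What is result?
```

items has length 5. The slice items[-4:-2] selects indices [1, 2] (1->4, 2->11), giving [4, 11].

[4, 11]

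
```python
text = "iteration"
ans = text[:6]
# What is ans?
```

text has length 9. The slice text[:6] selects indices [0, 1, 2, 3, 4, 5] (0->'i', 1->'t', 2->'e', 3->'r', 4->'a', 5->'t'), giving 'iterat'.

'iterat'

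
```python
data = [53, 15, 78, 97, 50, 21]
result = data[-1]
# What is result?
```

data has length 6. Negative index -1 maps to positive index 6 + (-1) = 5. data[5] = 21.

21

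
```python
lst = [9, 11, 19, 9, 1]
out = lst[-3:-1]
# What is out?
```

lst has length 5. The slice lst[-3:-1] selects indices [2, 3] (2->19, 3->9), giving [19, 9].

[19, 9]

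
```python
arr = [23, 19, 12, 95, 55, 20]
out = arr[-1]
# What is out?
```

arr has length 6. Negative index -1 maps to positive index 6 + (-1) = 5. arr[5] = 20.

20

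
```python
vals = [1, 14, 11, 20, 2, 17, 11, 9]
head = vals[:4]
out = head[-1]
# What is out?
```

vals has length 8. The slice vals[:4] selects indices [0, 1, 2, 3] (0->1, 1->14, 2->11, 3->20), giving [1, 14, 11, 20]. So head = [1, 14, 11, 20]. Then head[-1] = 20.

20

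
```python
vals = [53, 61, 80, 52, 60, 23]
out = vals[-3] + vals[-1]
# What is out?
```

vals has length 6. Negative index -3 maps to positive index 6 + (-3) = 3. vals[3] = 52.
vals has length 6. Negative index -1 maps to positive index 6 + (-1) = 5. vals[5] = 23.
Sum: 52 + 23 = 75.

75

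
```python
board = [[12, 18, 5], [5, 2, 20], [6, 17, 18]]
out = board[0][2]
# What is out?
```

board[0] = [12, 18, 5]. Taking column 2 of that row yields 5.

5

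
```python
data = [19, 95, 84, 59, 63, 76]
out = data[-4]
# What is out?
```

data has length 6. Negative index -4 maps to positive index 6 + (-4) = 2. data[2] = 84.

84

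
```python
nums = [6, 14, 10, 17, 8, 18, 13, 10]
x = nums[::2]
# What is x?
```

nums has length 8. The slice nums[::2] selects indices [0, 2, 4, 6] (0->6, 2->10, 4->8, 6->13), giving [6, 10, 8, 13].

[6, 10, 8, 13]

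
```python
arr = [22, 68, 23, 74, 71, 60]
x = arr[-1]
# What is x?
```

arr has length 6. Negative index -1 maps to positive index 6 + (-1) = 5. arr[5] = 60.

60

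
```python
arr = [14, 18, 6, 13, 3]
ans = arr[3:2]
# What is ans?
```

arr has length 5. The slice arr[3:2] resolves to an empty index range, so the result is [].

[]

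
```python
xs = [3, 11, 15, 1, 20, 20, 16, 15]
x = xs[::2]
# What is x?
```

xs has length 8. The slice xs[::2] selects indices [0, 2, 4, 6] (0->3, 2->15, 4->20, 6->16), giving [3, 15, 20, 16].

[3, 15, 20, 16]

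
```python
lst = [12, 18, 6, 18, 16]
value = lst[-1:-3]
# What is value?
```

lst has length 5. The slice lst[-1:-3] resolves to an empty index range, so the result is [].

[]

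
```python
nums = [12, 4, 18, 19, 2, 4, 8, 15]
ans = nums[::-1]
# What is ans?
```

nums has length 8. The slice nums[::-1] selects indices [7, 6, 5, 4, 3, 2, 1, 0] (7->15, 6->8, 5->4, 4->2, 3->19, 2->18, 1->4, 0->12), giving [15, 8, 4, 2, 19, 18, 4, 12].

[15, 8, 4, 2, 19, 18, 4, 12]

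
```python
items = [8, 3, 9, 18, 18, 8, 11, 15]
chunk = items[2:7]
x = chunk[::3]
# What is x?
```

items has length 8. The slice items[2:7] selects indices [2, 3, 4, 5, 6] (2->9, 3->18, 4->18, 5->8, 6->11), giving [9, 18, 18, 8, 11]. So chunk = [9, 18, 18, 8, 11]. chunk has length 5. The slice chunk[::3] selects indices [0, 3] (0->9, 3->8), giving [9, 8].

[9, 8]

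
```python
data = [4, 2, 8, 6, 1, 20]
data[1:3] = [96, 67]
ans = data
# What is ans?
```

data starts as [4, 2, 8, 6, 1, 20] (length 6). The slice data[1:3] covers indices [1, 2] with values [2, 8]. Replacing that slice with [96, 67] (same length) produces [4, 96, 67, 6, 1, 20].

[4, 96, 67, 6, 1, 20]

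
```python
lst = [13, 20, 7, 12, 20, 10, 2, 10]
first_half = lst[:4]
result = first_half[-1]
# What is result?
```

lst has length 8. The slice lst[:4] selects indices [0, 1, 2, 3] (0->13, 1->20, 2->7, 3->12), giving [13, 20, 7, 12]. So first_half = [13, 20, 7, 12]. Then first_half[-1] = 12.

12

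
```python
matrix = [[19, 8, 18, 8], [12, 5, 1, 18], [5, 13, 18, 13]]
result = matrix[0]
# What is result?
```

matrix has 3 rows. Row 0 is [19, 8, 18, 8].

[19, 8, 18, 8]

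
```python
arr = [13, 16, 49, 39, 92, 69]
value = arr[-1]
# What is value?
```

arr has length 6. Negative index -1 maps to positive index 6 + (-1) = 5. arr[5] = 69.

69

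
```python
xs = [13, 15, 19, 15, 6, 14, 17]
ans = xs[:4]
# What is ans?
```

xs has length 7. The slice xs[:4] selects indices [0, 1, 2, 3] (0->13, 1->15, 2->19, 3->15), giving [13, 15, 19, 15].

[13, 15, 19, 15]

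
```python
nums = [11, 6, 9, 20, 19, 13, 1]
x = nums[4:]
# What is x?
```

nums has length 7. The slice nums[4:] selects indices [4, 5, 6] (4->19, 5->13, 6->1), giving [19, 13, 1].

[19, 13, 1]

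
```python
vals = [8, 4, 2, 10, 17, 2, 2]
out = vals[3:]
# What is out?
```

vals has length 7. The slice vals[3:] selects indices [3, 4, 5, 6] (3->10, 4->17, 5->2, 6->2), giving [10, 17, 2, 2].

[10, 17, 2, 2]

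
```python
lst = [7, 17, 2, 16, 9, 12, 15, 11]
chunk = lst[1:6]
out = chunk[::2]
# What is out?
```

lst has length 8. The slice lst[1:6] selects indices [1, 2, 3, 4, 5] (1->17, 2->2, 3->16, 4->9, 5->12), giving [17, 2, 16, 9, 12]. So chunk = [17, 2, 16, 9, 12]. chunk has length 5. The slice chunk[::2] selects indices [0, 2, 4] (0->17, 2->16, 4->12), giving [17, 16, 12].

[17, 16, 12]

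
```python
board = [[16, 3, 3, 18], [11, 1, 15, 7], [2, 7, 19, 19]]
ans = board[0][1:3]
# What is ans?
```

board[0] = [16, 3, 3, 18]. board[0] has length 4. The slice board[0][1:3] selects indices [1, 2] (1->3, 2->3), giving [3, 3].

[3, 3]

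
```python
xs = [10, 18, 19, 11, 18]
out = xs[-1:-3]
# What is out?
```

xs has length 5. The slice xs[-1:-3] resolves to an empty index range, so the result is [].

[]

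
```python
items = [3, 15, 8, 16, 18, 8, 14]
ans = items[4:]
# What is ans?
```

items has length 7. The slice items[4:] selects indices [4, 5, 6] (4->18, 5->8, 6->14), giving [18, 8, 14].

[18, 8, 14]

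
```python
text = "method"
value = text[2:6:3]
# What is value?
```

text has length 6. The slice text[2:6:3] selects indices [2, 5] (2->'t', 5->'d'), giving 'td'.

'td'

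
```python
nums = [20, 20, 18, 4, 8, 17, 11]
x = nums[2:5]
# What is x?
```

nums has length 7. The slice nums[2:5] selects indices [2, 3, 4] (2->18, 3->4, 4->8), giving [18, 4, 8].

[18, 4, 8]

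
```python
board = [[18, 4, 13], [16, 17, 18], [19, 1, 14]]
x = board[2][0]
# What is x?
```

board[2] = [19, 1, 14]. Taking column 0 of that row yields 19.

19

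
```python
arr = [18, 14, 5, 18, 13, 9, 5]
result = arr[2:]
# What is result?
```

arr has length 7. The slice arr[2:] selects indices [2, 3, 4, 5, 6] (2->5, 3->18, 4->13, 5->9, 6->5), giving [5, 18, 13, 9, 5].

[5, 18, 13, 9, 5]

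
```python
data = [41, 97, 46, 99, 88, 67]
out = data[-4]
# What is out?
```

data has length 6. Negative index -4 maps to positive index 6 + (-4) = 2. data[2] = 46.

46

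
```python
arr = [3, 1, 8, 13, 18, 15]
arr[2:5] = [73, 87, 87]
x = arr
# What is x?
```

arr starts as [3, 1, 8, 13, 18, 15] (length 6). The slice arr[2:5] covers indices [2, 3, 4] with values [8, 13, 18]. Replacing that slice with [73, 87, 87] (same length) produces [3, 1, 73, 87, 87, 15].

[3, 1, 73, 87, 87, 15]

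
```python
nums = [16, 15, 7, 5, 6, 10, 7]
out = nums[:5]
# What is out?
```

nums has length 7. The slice nums[:5] selects indices [0, 1, 2, 3, 4] (0->16, 1->15, 2->7, 3->5, 4->6), giving [16, 15, 7, 5, 6].

[16, 15, 7, 5, 6]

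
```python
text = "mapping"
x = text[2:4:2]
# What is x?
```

text has length 7. The slice text[2:4:2] selects indices [2] (2->'p'), giving 'p'.

'p'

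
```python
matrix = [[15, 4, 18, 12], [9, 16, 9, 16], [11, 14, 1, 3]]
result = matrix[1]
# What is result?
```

matrix has 3 rows. Row 1 is [9, 16, 9, 16].

[9, 16, 9, 16]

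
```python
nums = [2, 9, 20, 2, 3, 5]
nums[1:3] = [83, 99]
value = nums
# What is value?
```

nums starts as [2, 9, 20, 2, 3, 5] (length 6). The slice nums[1:3] covers indices [1, 2] with values [9, 20]. Replacing that slice with [83, 99] (same length) produces [2, 83, 99, 2, 3, 5].

[2, 83, 99, 2, 3, 5]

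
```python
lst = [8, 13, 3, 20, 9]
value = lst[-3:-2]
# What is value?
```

lst has length 5. The slice lst[-3:-2] selects indices [2] (2->3), giving [3].

[3]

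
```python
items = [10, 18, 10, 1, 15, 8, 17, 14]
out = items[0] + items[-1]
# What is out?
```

items has length 8. items[0] = 10.
items has length 8. Negative index -1 maps to positive index 8 + (-1) = 7. items[7] = 14.
Sum: 10 + 14 = 24.

24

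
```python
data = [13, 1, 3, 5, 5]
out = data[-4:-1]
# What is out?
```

data has length 5. The slice data[-4:-1] selects indices [1, 2, 3] (1->1, 2->3, 3->5), giving [1, 3, 5].

[1, 3, 5]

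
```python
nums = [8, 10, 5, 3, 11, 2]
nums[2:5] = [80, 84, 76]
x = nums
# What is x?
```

nums starts as [8, 10, 5, 3, 11, 2] (length 6). The slice nums[2:5] covers indices [2, 3, 4] with values [5, 3, 11]. Replacing that slice with [80, 84, 76] (same length) produces [8, 10, 80, 84, 76, 2].

[8, 10, 80, 84, 76, 2]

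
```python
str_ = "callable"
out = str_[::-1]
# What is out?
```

str_ has length 8. The slice str_[::-1] selects indices [7, 6, 5, 4, 3, 2, 1, 0] (7->'e', 6->'l', 5->'b', 4->'a', 3->'l', 2->'l', 1->'a', 0->'c'), giving 'elballac'.

'elballac'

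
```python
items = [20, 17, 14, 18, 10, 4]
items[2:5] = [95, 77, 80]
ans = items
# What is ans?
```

items starts as [20, 17, 14, 18, 10, 4] (length 6). The slice items[2:5] covers indices [2, 3, 4] with values [14, 18, 10]. Replacing that slice with [95, 77, 80] (same length) produces [20, 17, 95, 77, 80, 4].

[20, 17, 95, 77, 80, 4]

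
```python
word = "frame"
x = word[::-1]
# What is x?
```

word has length 5. The slice word[::-1] selects indices [4, 3, 2, 1, 0] (4->'e', 3->'m', 2->'a', 1->'r', 0->'f'), giving 'emarf'.

'emarf'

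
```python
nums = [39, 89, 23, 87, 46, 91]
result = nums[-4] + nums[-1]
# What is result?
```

nums has length 6. Negative index -4 maps to positive index 6 + (-4) = 2. nums[2] = 23.
nums has length 6. Negative index -1 maps to positive index 6 + (-1) = 5. nums[5] = 91.
Sum: 23 + 91 = 114.

114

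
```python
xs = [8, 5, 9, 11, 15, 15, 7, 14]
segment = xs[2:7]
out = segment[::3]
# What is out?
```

xs has length 8. The slice xs[2:7] selects indices [2, 3, 4, 5, 6] (2->9, 3->11, 4->15, 5->15, 6->7), giving [9, 11, 15, 15, 7]. So segment = [9, 11, 15, 15, 7]. segment has length 5. The slice segment[::3] selects indices [0, 3] (0->9, 3->15), giving [9, 15].

[9, 15]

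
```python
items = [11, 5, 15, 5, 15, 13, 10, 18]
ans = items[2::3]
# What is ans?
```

items has length 8. The slice items[2::3] selects indices [2, 5] (2->15, 5->13), giving [15, 13].

[15, 13]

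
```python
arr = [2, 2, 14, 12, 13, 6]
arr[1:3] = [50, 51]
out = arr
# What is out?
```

arr starts as [2, 2, 14, 12, 13, 6] (length 6). The slice arr[1:3] covers indices [1, 2] with values [2, 14]. Replacing that slice with [50, 51] (same length) produces [2, 50, 51, 12, 13, 6].

[2, 50, 51, 12, 13, 6]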